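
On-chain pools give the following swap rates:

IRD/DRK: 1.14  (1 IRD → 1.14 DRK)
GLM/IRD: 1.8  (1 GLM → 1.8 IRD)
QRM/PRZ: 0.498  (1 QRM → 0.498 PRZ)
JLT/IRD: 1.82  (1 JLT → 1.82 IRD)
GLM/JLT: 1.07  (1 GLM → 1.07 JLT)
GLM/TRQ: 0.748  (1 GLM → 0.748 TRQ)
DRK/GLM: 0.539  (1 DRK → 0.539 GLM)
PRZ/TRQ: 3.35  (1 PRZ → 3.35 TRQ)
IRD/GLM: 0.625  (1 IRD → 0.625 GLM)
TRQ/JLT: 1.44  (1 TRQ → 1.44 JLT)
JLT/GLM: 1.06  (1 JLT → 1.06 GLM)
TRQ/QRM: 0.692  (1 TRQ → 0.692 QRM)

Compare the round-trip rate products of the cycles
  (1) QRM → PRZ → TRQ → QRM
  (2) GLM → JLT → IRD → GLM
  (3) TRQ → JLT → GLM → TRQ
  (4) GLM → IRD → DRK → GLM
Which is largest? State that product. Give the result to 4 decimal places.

(1) 0.498 × 3.35 × 0.692 = 1.15446
(2) 1.07 × 1.82 × 0.625 = 1.21713
(3) 1.44 × 1.06 × 0.748 = 1.14175
(4) 1.8 × 1.14 × 0.539 = 1.10603
Highest is cycle (2) at 1.2171 (>1, arbitrage).

1.2171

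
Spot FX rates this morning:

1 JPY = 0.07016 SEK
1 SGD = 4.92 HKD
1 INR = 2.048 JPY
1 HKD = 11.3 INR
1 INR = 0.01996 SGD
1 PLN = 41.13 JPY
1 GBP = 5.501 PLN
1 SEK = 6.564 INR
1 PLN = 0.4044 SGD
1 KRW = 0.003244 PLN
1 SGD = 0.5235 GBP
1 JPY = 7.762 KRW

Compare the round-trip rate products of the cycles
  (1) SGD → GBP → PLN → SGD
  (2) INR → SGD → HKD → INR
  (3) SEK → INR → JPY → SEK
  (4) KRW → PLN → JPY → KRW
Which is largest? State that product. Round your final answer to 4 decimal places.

(1) 0.5235 × 5.501 × 0.4044 = 1.16458
(2) 0.01996 × 4.92 × 11.3 = 1.10970
(3) 6.564 × 2.048 × 0.07016 = 0.94317
(4) 0.003244 × 41.13 × 7.762 = 1.03565
Highest is cycle (1) at 1.1646 (>1, arbitrage).

1.1646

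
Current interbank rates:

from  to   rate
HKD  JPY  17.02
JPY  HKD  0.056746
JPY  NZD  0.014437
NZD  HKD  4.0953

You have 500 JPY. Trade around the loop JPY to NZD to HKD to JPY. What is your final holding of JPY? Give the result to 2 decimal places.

500 JPY × 0.014437 = 7.2185 NZD
7.2185 NZD × 4.0953 = 29.56192305 HKD
29.56192305 HKD × 17.02 = 503.143930311 JPY

503.14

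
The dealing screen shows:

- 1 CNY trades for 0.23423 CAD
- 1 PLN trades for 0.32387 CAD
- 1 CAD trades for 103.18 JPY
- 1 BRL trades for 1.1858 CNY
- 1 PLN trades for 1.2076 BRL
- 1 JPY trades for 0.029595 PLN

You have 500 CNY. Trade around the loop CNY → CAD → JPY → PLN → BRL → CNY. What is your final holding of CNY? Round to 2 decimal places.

512.11

500 CNY × 0.23423 = 117.115 CAD
117.115 CAD × 103.18 = 12083.9257 JPY
12083.9257 JPY × 0.029595 = 357.6237810915 PLN
357.6237810915 PLN × 1.2076 = 431.8664780460954 BRL
431.8664780460954 BRL × 1.1858 = 512.10726966705992532 CNY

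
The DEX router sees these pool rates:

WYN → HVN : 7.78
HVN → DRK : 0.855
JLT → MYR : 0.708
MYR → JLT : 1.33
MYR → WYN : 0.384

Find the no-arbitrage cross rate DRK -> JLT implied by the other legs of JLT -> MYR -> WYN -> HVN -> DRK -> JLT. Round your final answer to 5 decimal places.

0.55296

Known legs of the cycle: 0.708 × 0.384 × 7.78 × 0.855 = 1.8084653568
For no arbitrage the full-cycle product must be 1, so the missing rate is 1 / 1.8084653568 ≈ 0.5529550.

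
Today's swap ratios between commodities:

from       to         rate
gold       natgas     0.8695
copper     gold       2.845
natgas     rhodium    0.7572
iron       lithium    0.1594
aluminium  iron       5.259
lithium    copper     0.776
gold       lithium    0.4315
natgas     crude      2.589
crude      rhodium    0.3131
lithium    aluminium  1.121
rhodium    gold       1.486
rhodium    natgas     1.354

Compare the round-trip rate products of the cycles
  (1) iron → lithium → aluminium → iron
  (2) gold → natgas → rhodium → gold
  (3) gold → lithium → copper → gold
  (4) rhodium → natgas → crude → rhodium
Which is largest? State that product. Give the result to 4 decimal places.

1.0976

(1) 0.1594 × 1.121 × 5.259 = 0.93972
(2) 0.8695 × 0.7572 × 1.486 = 0.97836
(3) 0.4315 × 0.776 × 2.845 = 0.95263
(4) 1.354 × 2.589 × 0.3131 = 1.09757
Highest is cycle (4) at 1.0976 (>1, arbitrage).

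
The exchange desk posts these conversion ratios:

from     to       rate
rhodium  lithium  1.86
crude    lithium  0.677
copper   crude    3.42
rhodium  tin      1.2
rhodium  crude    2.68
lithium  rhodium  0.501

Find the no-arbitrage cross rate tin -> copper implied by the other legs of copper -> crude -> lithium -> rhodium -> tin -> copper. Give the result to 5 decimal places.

Known legs of the cycle: 3.42 × 0.677 × 0.501 × 1.2 = 1.391982408
For no arbitrage the full-cycle product must be 1, so the missing rate is 1 / 1.391982408 ≈ 0.7183999.

0.71840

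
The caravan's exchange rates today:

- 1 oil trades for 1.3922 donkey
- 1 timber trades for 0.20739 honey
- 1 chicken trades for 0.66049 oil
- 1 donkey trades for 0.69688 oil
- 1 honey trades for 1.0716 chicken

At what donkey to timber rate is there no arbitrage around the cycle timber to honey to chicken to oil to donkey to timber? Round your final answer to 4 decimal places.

4.8934

Known legs of the cycle: 0.20739 × 1.0716 × 0.66049 × 1.3922 = 0.204356470206780072
For no arbitrage the full-cycle product must be 1, so the missing rate is 1 / 0.204356470206780072 ≈ 4.893410.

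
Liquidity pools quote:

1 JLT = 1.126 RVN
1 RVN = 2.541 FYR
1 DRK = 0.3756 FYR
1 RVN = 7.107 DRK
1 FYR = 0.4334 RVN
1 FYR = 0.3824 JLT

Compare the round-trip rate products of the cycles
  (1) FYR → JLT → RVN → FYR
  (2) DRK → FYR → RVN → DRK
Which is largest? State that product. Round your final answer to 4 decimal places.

1.1569

(1) 0.3824 × 1.126 × 2.541 = 1.09411
(2) 0.3756 × 0.4334 × 7.107 = 1.15691
Highest is cycle (2) at 1.1569 (>1, arbitrage).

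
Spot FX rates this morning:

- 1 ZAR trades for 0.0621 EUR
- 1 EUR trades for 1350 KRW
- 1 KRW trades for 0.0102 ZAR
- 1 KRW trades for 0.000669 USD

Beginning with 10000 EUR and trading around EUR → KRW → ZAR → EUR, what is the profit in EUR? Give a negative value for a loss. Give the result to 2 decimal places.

10000 EUR × 1350 = 13500000 KRW
13500000 KRW × 0.0102 = 137700 ZAR
137700 ZAR × 0.0621 = 8551.17 EUR
Net change: 8551.17 − 10000 = -1448.83 EUR

-1448.83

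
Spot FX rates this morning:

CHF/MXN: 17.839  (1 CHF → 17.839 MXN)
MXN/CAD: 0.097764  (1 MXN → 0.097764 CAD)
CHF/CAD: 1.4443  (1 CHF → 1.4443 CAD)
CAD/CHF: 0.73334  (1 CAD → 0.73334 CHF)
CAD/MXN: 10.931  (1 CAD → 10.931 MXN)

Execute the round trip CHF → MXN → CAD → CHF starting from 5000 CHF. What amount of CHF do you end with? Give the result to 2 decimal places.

6394.77

5000 CHF × 17.839 = 89195 MXN
89195 MXN × 0.097764 = 8720.05998 CAD
8720.05998 CAD × 0.73334 = 6394.7687857332 CHF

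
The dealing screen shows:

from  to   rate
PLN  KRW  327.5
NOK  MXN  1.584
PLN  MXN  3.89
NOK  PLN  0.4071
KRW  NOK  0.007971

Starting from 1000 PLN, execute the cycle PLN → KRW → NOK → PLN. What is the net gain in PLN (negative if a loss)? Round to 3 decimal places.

1000 PLN × 327.5 = 327500 KRW
327500 KRW × 0.007971 = 2610.5025 NOK
2610.5025 NOK × 0.4071 = 1062.73556775 PLN
Net change: 1062.73556775 − 1000 = 62.73556775 PLN

62.736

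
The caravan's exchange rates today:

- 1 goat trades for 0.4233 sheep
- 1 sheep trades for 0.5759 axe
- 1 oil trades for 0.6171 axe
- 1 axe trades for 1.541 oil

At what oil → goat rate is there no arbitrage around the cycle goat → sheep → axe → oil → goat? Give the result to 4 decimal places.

2.6620

Known legs of the cycle: 0.4233 × 0.5759 × 1.541 = 0.37566262227
For no arbitrage the full-cycle product must be 1, so the missing rate is 1 / 0.37566262227 ≈ 2.661963.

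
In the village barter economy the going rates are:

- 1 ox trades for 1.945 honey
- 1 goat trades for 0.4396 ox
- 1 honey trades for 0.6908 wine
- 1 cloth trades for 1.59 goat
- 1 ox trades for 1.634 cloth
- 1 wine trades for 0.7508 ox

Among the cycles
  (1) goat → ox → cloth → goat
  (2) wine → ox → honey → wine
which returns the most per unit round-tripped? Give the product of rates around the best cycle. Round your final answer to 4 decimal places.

1.1421

(1) 0.4396 × 1.634 × 1.59 = 1.14211
(2) 0.7508 × 1.945 × 0.6908 = 1.00878
Highest is cycle (1) at 1.1421 (>1, arbitrage).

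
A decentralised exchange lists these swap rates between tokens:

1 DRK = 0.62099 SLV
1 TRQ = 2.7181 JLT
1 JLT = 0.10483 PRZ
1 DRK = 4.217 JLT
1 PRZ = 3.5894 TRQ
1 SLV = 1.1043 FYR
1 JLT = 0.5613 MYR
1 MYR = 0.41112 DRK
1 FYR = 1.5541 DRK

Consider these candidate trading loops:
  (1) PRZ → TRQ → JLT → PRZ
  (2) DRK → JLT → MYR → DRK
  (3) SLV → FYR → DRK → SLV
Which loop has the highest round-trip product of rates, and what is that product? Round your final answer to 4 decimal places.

1.0657

(1) 3.5894 × 2.7181 × 0.10483 = 1.02276
(2) 4.217 × 0.5613 × 0.41112 = 0.97312
(3) 1.1043 × 1.5541 × 0.62099 = 1.06574
Highest is cycle (3) at 1.0657 (>1, arbitrage).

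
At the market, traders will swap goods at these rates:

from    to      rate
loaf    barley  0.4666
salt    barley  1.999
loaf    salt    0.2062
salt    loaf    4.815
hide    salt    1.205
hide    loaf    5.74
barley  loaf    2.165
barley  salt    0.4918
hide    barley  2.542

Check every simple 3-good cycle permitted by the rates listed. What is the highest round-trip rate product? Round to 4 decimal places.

1.1049

salt→loaf→barley→salt: 4.815 × 0.4666 × 0.4918 = 1.10492
salt→barley→loaf→salt: 1.999 × 2.165 × 0.2062 = 0.89240
Maximum is salt→loaf→barley→salt at 1.1049; arbitrage exists.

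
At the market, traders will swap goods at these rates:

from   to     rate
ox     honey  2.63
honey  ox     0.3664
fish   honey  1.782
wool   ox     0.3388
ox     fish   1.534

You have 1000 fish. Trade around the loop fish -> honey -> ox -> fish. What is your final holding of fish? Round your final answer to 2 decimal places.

1001.59

1000 fish × 1.782 = 1782 honey
1782 honey × 0.3664 = 652.9248 ox
652.9248 ox × 1.534 = 1001.5866432 fish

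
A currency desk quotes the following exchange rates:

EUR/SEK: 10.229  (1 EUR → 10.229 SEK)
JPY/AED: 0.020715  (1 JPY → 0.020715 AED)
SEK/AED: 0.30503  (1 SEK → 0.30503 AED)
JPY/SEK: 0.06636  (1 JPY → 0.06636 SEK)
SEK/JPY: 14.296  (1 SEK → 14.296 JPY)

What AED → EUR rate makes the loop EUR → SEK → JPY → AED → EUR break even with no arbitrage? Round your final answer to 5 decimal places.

0.33012

Known legs of the cycle: 10.229 × 14.296 × 0.020715 = 3.02923283556
For no arbitrage the full-cycle product must be 1, so the missing rate is 1 / 3.02923283556 ≈ 0.3301166.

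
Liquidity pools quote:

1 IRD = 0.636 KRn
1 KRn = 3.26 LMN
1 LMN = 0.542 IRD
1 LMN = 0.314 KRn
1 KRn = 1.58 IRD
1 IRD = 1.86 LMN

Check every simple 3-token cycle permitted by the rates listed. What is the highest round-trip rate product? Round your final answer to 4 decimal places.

IRD→KRn→LMN→IRD: 0.636 × 3.26 × 0.542 = 1.12376
IRD→LMN→KRn→IRD: 1.86 × 0.314 × 1.58 = 0.92278
Maximum is IRD→KRn→LMN→IRD at 1.1238; arbitrage exists.

1.1238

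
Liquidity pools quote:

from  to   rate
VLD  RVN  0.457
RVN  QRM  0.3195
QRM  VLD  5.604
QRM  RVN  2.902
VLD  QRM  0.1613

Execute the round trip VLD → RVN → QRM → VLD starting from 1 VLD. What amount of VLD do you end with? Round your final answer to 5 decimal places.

1 VLD × 0.457 = 0.457 RVN
0.457 RVN × 0.3195 = 0.1460115 QRM
0.1460115 QRM × 5.604 = 0.818248446 VLD

0.81825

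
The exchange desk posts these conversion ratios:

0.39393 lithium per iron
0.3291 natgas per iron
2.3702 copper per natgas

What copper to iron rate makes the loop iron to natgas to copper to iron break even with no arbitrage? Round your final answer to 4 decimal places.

1.2820

Known legs of the cycle: 0.3291 × 2.3702 = 0.78003282
For no arbitrage the full-cycle product must be 1, so the missing rate is 1 / 0.78003282 ≈ 1.281997.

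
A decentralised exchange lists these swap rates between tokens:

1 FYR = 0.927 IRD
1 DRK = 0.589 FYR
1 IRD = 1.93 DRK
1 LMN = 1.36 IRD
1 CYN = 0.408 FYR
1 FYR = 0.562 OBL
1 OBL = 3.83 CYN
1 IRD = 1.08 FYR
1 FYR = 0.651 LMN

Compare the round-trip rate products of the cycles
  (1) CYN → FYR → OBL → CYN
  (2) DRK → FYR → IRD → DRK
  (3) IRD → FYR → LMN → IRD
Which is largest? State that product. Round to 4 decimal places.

(1) 0.408 × 0.562 × 3.83 = 0.87820
(2) 0.589 × 0.927 × 1.93 = 1.05379
(3) 1.08 × 0.651 × 1.36 = 0.95619
Highest is cycle (2) at 1.0538 (>1, arbitrage).

1.0538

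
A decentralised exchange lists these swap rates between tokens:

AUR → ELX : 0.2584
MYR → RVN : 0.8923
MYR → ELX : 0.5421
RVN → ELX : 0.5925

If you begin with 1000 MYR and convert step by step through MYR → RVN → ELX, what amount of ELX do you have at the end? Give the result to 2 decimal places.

528.69

1000 MYR × 0.8923 = 892.3 RVN
892.3 RVN × 0.5925 = 528.68775 ELX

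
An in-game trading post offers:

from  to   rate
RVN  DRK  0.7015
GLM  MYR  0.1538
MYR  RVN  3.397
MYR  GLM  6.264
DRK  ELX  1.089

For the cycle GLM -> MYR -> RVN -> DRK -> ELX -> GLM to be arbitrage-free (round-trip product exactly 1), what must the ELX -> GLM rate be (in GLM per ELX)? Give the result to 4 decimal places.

2.5055

Known legs of the cycle: 0.1538 × 3.397 × 0.7015 × 1.089 = 0.3991236269031
For no arbitrage the full-cycle product must be 1, so the missing rate is 1 / 0.3991236269031 ≈ 2.505489.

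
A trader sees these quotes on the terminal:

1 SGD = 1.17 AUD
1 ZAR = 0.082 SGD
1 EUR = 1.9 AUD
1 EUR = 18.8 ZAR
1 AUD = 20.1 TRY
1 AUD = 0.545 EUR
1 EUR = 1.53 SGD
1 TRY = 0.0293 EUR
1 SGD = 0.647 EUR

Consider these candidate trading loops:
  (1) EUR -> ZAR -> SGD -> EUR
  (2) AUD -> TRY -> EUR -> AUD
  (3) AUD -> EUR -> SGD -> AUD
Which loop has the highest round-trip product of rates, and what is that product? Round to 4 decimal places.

1.1190

(1) 18.8 × 0.082 × 0.647 = 0.99742
(2) 20.1 × 0.0293 × 1.9 = 1.11897
(3) 0.545 × 1.53 × 1.17 = 0.97560
Highest is cycle (2) at 1.1190 (>1, arbitrage).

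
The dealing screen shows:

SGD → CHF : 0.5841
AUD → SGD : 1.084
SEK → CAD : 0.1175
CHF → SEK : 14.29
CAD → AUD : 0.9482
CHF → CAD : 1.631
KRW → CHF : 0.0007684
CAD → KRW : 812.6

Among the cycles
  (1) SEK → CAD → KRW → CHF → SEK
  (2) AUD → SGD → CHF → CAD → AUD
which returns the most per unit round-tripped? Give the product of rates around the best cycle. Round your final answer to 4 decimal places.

(1) 0.1175 × 812.6 × 0.0007684 × 14.29 = 1.04842
(2) 1.084 × 0.5841 × 1.631 × 0.9482 = 0.97920
Highest is cycle (1) at 1.0484 (>1, arbitrage).

1.0484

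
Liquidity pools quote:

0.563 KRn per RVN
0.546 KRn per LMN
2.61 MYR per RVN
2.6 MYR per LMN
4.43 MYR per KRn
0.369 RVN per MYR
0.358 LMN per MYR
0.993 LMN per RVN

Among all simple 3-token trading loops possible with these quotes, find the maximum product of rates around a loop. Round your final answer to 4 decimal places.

LMN→MYR→RVN→LMN: 2.6 × 0.369 × 0.993 = 0.95268
MYR→RVN→KRn→MYR: 0.369 × 0.563 × 4.43 = 0.92032
LMN→KRn→MYR→LMN: 0.546 × 4.43 × 0.358 = 0.86592
Maximum is LMN→MYR→RVN→LMN at 0.9527; no arbitrage — every cycle loses value.

0.9527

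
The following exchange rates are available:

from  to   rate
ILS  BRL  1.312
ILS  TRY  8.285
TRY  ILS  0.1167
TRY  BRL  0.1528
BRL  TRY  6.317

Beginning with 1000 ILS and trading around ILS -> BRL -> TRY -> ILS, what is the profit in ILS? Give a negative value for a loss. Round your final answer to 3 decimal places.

1000 ILS × 1.312 = 1312 BRL
1312 BRL × 6.317 = 8287.904 TRY
8287.904 TRY × 0.1167 = 967.1983968 ILS
Net change: 967.1983968 − 1000 = -32.8016032 ILS

-32.802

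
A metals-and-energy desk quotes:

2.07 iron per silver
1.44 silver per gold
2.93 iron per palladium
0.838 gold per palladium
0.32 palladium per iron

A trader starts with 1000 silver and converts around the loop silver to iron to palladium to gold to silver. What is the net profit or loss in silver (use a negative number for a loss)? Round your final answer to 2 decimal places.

-200.67

1000 silver × 2.07 = 2070 iron
2070 iron × 0.32 = 662.4 palladium
662.4 palladium × 0.838 = 555.0912 gold
555.0912 gold × 1.44 = 799.331328 silver
Net change: 799.331328 − 1000 = -200.668672 silver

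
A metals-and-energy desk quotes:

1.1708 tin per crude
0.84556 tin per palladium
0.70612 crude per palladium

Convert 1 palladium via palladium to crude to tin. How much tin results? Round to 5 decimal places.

1 palladium × 0.70612 = 0.70612 crude
0.70612 crude × 1.1708 = 0.826725296 tin

0.82673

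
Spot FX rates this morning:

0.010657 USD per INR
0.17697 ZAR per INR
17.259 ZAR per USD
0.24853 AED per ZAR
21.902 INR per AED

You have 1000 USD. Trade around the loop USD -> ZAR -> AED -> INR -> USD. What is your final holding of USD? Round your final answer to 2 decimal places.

1000 USD × 17.259 = 17259 ZAR
17259 ZAR × 0.24853 = 4289.37927 AED
4289.37927 AED × 21.902 = 93945.98477154 INR
93945.98477154 INR × 0.010657 = 1001.18235971030178 USD

1001.18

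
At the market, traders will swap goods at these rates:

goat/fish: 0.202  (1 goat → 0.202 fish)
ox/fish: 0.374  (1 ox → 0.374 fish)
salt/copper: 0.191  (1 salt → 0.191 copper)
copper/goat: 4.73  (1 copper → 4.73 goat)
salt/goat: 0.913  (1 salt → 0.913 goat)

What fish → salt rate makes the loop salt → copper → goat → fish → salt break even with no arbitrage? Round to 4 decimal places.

Known legs of the cycle: 0.191 × 4.73 × 0.202 = 0.18249286
For no arbitrage the full-cycle product must be 1, so the missing rate is 1 / 0.18249286 ≈ 5.479666.

5.4797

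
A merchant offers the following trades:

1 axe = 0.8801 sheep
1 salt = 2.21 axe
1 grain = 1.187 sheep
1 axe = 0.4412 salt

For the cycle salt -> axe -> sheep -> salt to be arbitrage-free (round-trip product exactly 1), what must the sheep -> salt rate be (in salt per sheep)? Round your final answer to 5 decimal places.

Known legs of the cycle: 2.21 × 0.8801 = 1.945021
For no arbitrage the full-cycle product must be 1, so the missing rate is 1 / 1.945021 ≈ 0.5141333.

0.51413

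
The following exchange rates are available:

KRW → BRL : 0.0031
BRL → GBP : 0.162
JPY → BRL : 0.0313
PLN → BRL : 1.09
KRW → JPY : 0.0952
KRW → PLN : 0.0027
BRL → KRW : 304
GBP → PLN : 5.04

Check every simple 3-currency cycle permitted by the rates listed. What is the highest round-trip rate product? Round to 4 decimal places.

KRW→JPY→BRL→KRW: 0.0952 × 0.0313 × 304 = 0.90585
KRW→PLN→BRL→KRW: 0.0027 × 1.09 × 304 = 0.89467
BRL→GBP→PLN→BRL: 0.162 × 5.04 × 1.09 = 0.88996
Maximum is KRW→JPY→BRL→KRW at 0.9058; no arbitrage — every cycle loses value.

0.9058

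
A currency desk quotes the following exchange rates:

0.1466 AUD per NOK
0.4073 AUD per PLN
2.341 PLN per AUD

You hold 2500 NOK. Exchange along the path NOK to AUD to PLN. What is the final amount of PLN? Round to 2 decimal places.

857.98

2500 NOK × 0.1466 = 366.5 AUD
366.5 AUD × 2.341 = 857.9765 PLN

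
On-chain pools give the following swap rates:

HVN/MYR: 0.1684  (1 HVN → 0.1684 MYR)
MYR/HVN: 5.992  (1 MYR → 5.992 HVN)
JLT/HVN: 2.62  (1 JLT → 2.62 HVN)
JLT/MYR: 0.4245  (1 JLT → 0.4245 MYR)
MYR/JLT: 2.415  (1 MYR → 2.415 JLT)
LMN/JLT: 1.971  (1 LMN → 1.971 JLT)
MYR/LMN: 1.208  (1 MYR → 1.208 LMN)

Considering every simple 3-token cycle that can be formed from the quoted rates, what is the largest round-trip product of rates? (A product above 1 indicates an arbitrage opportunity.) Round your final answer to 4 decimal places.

JLT→HVN→MYR→JLT: 2.62 × 0.1684 × 2.415 = 1.06552
JLT→MYR→LMN→JLT: 0.4245 × 1.208 × 1.971 = 1.01072
Maximum is JLT→HVN→MYR→JLT at 1.0655; arbitrage exists.

1.0655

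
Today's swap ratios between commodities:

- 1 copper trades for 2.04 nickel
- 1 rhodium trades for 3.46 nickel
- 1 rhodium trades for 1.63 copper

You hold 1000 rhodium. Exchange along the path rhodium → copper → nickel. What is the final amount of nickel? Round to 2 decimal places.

3325.20

1000 rhodium × 1.63 = 1630 copper
1630 copper × 2.04 = 3325.2 nickel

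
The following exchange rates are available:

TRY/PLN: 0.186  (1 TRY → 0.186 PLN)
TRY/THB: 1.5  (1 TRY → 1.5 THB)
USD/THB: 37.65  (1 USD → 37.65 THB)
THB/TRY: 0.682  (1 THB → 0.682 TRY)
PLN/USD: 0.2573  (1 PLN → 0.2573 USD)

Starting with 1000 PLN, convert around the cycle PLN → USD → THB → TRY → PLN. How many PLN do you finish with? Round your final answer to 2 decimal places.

1228.86

1000 PLN × 0.2573 = 257.3 USD
257.3 USD × 37.65 = 9687.345 THB
9687.345 THB × 0.682 = 6606.76929 TRY
6606.76929 TRY × 0.186 = 1228.85908794 PLN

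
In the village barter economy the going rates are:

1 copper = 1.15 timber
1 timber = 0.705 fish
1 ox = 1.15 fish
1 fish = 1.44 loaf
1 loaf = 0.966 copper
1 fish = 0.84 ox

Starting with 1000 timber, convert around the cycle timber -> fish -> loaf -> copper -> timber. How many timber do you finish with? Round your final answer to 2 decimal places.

1000 timber × 0.705 = 705 fish
705 fish × 1.44 = 1015.2 loaf
1015.2 loaf × 0.966 = 980.6832 copper
980.6832 copper × 1.15 = 1127.78568 timber

1127.79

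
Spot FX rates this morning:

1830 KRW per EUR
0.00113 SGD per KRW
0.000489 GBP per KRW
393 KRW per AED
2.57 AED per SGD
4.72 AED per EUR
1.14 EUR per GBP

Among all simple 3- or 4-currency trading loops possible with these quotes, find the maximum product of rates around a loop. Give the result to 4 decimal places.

1.1413

KRW→SGD→AED→KRW: 0.00113 × 2.57 × 393 = 1.14131
KRW→GBP→EUR→AED→KRW: 0.000489 × 1.14 × 4.72 × 393 = 1.03407
KRW→GBP→EUR→KRW: 0.000489 × 1.14 × 1830 = 1.02015
Maximum is KRW→SGD→AED→KRW at 1.1413; arbitrage exists.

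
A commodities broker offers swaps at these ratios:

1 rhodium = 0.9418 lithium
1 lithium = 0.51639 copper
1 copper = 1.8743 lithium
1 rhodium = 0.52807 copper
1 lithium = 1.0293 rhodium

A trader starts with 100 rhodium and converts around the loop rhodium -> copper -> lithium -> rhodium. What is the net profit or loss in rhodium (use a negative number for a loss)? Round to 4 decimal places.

1.8762

100 rhodium × 0.52807 = 52.807 copper
52.807 copper × 1.8743 = 98.9761601 lithium
98.9761601 lithium × 1.0293 = 101.87616159093 rhodium
Net change: 101.87616159093 − 100 = 1.87616159093 rhodium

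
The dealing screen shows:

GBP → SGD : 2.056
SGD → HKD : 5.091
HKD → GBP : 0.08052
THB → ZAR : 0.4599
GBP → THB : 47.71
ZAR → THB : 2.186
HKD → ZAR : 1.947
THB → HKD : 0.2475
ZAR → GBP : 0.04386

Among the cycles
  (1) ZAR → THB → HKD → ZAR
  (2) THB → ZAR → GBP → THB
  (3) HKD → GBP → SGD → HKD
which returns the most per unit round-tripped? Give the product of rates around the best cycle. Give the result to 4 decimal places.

1.0534

(1) 2.186 × 0.2475 × 1.947 = 1.05340
(2) 0.4599 × 0.04386 × 47.71 = 0.96237
(3) 0.08052 × 2.056 × 5.091 = 0.84281
Highest is cycle (1) at 1.0534 (>1, arbitrage).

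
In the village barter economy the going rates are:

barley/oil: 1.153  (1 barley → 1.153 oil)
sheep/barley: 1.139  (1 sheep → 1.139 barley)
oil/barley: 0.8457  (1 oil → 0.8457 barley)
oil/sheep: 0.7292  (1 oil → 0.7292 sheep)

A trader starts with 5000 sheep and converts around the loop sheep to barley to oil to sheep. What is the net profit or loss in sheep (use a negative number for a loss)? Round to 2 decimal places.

5000 sheep × 1.139 = 5695 barley
5695 barley × 1.153 = 6566.335 oil
6566.335 oil × 0.7292 = 4788.171482 sheep
Net change: 4788.171482 − 5000 = -211.828518 sheep

-211.83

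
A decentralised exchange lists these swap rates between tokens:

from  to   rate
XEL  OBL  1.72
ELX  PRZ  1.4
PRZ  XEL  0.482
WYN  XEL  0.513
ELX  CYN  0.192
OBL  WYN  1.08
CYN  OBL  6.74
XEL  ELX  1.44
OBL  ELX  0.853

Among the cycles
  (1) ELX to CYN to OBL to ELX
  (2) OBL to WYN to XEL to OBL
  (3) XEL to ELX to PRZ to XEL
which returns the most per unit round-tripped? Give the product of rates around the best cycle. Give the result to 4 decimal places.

(1) 0.192 × 6.74 × 0.853 = 1.10385
(2) 1.08 × 0.513 × 1.72 = 0.95295
(3) 1.44 × 1.4 × 0.482 = 0.97171
Highest is cycle (1) at 1.1039 (>1, arbitrage).

1.1039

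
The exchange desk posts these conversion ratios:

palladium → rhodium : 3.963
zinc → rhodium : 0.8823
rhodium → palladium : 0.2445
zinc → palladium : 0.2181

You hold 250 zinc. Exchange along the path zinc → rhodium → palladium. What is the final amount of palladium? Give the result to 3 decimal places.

53.931

250 zinc × 0.8823 = 220.575 rhodium
220.575 rhodium × 0.2445 = 53.9305875 palladium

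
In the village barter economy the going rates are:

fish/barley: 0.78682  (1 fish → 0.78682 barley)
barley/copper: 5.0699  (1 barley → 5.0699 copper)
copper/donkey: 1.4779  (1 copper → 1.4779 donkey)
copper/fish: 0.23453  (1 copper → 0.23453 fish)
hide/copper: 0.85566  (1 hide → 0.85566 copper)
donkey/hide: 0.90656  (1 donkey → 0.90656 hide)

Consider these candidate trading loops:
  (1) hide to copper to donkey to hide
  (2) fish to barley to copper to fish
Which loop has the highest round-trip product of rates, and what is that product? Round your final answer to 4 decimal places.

1.1464

(1) 0.85566 × 1.4779 × 0.90656 = 1.14642
(2) 0.78682 × 5.0699 × 0.23453 = 0.93556
Highest is cycle (1) at 1.1464 (>1, arbitrage).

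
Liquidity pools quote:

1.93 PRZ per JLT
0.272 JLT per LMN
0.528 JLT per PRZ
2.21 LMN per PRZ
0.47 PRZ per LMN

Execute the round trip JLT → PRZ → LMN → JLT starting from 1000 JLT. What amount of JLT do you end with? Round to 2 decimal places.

1000 JLT × 1.93 = 1930 PRZ
1930 PRZ × 2.21 = 4265.3 LMN
4265.3 LMN × 0.272 = 1160.1616 JLT

1160.16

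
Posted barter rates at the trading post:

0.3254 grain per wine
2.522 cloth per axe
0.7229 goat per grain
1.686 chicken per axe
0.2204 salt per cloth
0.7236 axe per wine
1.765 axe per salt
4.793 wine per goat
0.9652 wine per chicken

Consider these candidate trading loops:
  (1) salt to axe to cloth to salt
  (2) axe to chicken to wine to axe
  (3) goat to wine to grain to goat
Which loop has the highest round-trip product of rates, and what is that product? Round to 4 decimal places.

1.1775

(1) 1.765 × 2.522 × 0.2204 = 0.98107
(2) 1.686 × 0.9652 × 0.7236 = 1.17753
(3) 4.793 × 0.3254 × 0.7229 = 1.12747
Highest is cycle (2) at 1.1775 (>1, arbitrage).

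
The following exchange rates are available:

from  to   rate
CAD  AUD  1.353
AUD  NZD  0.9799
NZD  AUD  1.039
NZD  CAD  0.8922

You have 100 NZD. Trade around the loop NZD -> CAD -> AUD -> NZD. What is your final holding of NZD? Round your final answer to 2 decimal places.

118.29

100 NZD × 0.8922 = 89.22 CAD
89.22 CAD × 1.353 = 120.71466 AUD
120.71466 AUD × 0.9799 = 118.288295334 NZD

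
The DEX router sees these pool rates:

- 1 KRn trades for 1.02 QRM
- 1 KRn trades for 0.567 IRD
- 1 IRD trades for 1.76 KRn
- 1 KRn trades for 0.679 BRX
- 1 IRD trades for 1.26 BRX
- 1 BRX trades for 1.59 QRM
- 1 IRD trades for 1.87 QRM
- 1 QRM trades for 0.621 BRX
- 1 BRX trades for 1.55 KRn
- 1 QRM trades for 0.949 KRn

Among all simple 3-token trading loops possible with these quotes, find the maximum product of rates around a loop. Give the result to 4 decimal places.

1.1074

IRD→BRX→KRn→IRD: 1.26 × 1.55 × 0.567 = 1.10735
BRX→QRM→KRn→BRX: 1.59 × 0.949 × 0.679 = 1.02455
IRD→QRM→KRn→IRD: 1.87 × 0.949 × 0.567 = 1.00622
BRX→KRn→QRM→BRX: 1.55 × 1.02 × 0.621 = 0.98180
Maximum is IRD→BRX→KRn→IRD at 1.1074; arbitrage exists.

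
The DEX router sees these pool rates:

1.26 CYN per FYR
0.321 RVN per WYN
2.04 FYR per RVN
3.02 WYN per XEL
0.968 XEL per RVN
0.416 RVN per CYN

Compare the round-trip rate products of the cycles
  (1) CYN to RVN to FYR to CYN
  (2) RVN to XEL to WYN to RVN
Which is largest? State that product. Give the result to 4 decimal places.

(1) 0.416 × 2.04 × 1.26 = 1.06929
(2) 0.968 × 3.02 × 0.321 = 0.93840
Highest is cycle (1) at 1.0693 (>1, arbitrage).

1.0693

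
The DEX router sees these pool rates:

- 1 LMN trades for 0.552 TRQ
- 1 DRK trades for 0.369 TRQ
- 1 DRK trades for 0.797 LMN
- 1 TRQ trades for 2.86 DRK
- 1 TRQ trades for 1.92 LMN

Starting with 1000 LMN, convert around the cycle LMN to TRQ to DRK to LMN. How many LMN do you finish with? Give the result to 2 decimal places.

1000 LMN × 0.552 = 552 TRQ
552 TRQ × 2.86 = 1578.72 DRK
1578.72 DRK × 0.797 = 1258.23984 LMN

1258.24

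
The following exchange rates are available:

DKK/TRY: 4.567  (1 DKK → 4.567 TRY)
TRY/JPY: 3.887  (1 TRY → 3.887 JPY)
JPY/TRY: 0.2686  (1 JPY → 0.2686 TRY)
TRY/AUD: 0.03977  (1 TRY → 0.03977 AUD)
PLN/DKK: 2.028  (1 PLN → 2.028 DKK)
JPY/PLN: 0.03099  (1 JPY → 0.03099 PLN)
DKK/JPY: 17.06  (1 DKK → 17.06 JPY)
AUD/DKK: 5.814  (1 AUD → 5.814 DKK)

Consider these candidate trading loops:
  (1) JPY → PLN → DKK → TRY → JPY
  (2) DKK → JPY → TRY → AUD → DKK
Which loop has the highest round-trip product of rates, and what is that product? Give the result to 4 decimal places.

1.1157

(1) 0.03099 × 2.028 × 4.567 × 3.887 = 1.11567
(2) 17.06 × 0.2686 × 0.03977 × 5.814 = 1.05954
Highest is cycle (1) at 1.1157 (>1, arbitrage).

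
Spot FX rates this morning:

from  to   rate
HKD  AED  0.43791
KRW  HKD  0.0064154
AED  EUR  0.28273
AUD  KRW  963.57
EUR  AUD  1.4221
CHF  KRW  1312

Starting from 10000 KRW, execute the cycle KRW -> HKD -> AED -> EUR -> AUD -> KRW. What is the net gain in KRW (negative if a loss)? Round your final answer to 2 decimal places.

10000 KRW × 0.0064154 = 64.154 HKD
64.154 HKD × 0.43791 = 28.09367814 AED
28.09367814 AED × 0.28273 = 7.9429256205222 EUR
7.9429256205222 EUR × 1.4221 = 11.29563452494462062 AUD
11.29563452494462062 AUD × 963.57 = 10884.1345592008880908134 KRW
Net change: 10884.1345592008880908134 − 10000 = 884.1345592008880908134 KRW

884.13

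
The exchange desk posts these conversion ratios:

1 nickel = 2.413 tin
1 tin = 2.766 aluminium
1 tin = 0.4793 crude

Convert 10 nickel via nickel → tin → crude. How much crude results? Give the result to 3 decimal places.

10 nickel × 2.413 = 24.13 tin
24.13 tin × 0.4793 = 11.565509 crude

11.566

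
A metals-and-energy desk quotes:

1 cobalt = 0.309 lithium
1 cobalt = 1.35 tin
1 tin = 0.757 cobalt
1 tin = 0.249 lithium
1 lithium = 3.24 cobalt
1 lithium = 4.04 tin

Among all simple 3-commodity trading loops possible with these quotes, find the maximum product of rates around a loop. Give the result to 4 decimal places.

tin→lithium→cobalt→tin: 0.249 × 3.24 × 1.35 = 1.08913
tin→cobalt→lithium→tin: 0.757 × 0.309 × 4.04 = 0.94501
Maximum is tin→lithium→cobalt→tin at 1.0891; arbitrage exists.

1.0891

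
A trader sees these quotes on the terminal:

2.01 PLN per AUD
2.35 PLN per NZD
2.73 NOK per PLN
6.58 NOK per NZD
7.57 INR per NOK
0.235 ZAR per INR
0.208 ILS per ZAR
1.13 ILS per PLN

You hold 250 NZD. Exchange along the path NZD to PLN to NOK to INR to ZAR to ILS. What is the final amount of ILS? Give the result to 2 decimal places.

593.47

250 NZD × 2.35 = 587.5 PLN
587.5 PLN × 2.73 = 1603.875 NOK
1603.875 NOK × 7.57 = 12141.33375 INR
12141.33375 INR × 0.235 = 2853.21343125 ZAR
2853.21343125 ZAR × 0.208 = 593.4683937 ILS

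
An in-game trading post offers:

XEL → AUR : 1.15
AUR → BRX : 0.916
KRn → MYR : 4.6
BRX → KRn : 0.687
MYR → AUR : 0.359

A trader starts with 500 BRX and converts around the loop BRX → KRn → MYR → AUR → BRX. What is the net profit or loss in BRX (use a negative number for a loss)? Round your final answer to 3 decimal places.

500 BRX × 0.687 = 343.5 KRn
343.5 KRn × 4.6 = 1580.1 MYR
1580.1 MYR × 0.359 = 567.2559 AUR
567.2559 AUR × 0.916 = 519.6064044 BRX
Net change: 519.6064044 − 500 = 19.6064044 BRX

19.606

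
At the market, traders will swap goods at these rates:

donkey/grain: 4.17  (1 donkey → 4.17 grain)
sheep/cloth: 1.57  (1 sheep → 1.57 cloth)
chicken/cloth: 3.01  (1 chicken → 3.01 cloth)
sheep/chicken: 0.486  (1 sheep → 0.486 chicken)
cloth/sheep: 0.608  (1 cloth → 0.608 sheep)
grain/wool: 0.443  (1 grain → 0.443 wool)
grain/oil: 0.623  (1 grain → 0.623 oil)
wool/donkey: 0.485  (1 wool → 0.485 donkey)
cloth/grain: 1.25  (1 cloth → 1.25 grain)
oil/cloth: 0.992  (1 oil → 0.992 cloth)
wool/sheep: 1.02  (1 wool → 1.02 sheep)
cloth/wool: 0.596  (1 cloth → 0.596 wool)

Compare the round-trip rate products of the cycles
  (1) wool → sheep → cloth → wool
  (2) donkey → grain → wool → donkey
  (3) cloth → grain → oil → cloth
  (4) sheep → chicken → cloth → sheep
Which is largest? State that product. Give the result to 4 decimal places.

(1) 1.02 × 1.57 × 0.596 = 0.95443
(2) 4.17 × 0.443 × 0.485 = 0.89595
(3) 1.25 × 0.623 × 0.992 = 0.77252
(4) 0.486 × 3.01 × 0.608 = 0.88942
Highest is cycle (1) at 0.9544 (≤1, no arbitrage).

0.9544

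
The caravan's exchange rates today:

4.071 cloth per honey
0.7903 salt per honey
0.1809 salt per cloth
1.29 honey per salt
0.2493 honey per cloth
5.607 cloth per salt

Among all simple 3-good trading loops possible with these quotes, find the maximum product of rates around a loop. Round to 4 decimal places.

salt→cloth→honey→salt: 5.607 × 0.2493 × 0.7903 = 1.10470
salt→honey→cloth→salt: 1.29 × 4.071 × 0.1809 = 0.95001
Maximum is salt→cloth→honey→salt at 1.1047; arbitrage exists.

1.1047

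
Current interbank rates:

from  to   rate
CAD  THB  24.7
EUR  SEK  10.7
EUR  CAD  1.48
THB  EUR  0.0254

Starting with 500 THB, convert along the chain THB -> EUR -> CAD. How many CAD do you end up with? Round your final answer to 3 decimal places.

18.796

500 THB × 0.0254 = 12.7 EUR
12.7 EUR × 1.48 = 18.796 CAD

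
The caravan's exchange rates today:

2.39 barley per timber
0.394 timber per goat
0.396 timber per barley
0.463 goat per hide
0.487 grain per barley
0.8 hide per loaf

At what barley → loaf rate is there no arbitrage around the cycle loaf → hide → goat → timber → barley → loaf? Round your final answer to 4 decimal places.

2.8670

Known legs of the cycle: 0.8 × 0.463 × 0.394 × 2.39 = 0.348790864
For no arbitrage the full-cycle product must be 1, so the missing rate is 1 / 0.348790864 ≈ 2.867048.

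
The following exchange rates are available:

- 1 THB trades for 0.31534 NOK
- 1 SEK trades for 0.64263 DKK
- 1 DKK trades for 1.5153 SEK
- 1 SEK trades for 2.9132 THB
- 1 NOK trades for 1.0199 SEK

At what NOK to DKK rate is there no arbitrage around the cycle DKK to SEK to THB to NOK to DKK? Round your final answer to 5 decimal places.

Known legs of the cycle: 1.5153 × 2.9132 × 0.31534 = 1.3920280538664
For no arbitrage the full-cycle product must be 1, so the missing rate is 1 / 1.3920280538664 ≈ 0.7183763.

0.71838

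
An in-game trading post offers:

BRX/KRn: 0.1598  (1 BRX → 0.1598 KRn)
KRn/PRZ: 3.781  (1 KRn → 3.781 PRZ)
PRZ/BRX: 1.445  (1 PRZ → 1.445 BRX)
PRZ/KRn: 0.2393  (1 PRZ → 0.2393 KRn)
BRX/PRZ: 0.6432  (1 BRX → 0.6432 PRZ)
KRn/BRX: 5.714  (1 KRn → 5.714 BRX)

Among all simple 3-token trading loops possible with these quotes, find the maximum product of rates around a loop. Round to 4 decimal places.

PRZ→KRn→BRX→PRZ: 0.2393 × 5.714 × 0.6432 = 0.87949
PRZ→BRX→KRn→PRZ: 1.445 × 0.1598 × 3.781 = 0.87307
Maximum is PRZ→KRn→BRX→PRZ at 0.8795; no arbitrage — every cycle loses value.

0.8795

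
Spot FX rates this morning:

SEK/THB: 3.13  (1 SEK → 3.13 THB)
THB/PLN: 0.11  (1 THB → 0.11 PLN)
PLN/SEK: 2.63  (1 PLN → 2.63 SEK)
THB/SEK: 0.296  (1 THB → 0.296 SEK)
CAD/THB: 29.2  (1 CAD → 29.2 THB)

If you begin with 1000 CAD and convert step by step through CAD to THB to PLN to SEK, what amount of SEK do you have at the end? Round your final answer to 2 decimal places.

1000 CAD × 29.2 = 29200 THB
29200 THB × 0.11 = 3212 PLN
3212 PLN × 2.63 = 8447.56 SEK

8447.56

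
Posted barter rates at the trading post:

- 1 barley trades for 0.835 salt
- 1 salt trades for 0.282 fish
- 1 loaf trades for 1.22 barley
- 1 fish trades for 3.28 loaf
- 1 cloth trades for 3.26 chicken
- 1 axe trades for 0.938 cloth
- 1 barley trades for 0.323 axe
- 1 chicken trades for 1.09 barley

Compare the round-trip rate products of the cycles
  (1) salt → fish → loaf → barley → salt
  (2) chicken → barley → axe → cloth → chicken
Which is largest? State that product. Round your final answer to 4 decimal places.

(1) 0.282 × 3.28 × 1.22 × 0.835 = 0.94226
(2) 1.09 × 0.323 × 0.938 × 3.26 = 1.07659
Highest is cycle (2) at 1.0766 (>1, arbitrage).

1.0766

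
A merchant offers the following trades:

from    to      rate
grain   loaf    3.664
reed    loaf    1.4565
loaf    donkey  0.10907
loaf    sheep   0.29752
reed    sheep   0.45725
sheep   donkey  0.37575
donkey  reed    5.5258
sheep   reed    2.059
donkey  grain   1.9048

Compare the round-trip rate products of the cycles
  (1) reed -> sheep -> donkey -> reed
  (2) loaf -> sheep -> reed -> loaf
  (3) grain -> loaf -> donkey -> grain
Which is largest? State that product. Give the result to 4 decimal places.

0.9494

(1) 0.45725 × 0.37575 × 5.5258 = 0.94940
(2) 0.29752 × 2.059 × 1.4565 = 0.89224
(3) 3.664 × 0.10907 × 1.9048 = 0.76122
Highest is cycle (1) at 0.9494 (≤1, no arbitrage).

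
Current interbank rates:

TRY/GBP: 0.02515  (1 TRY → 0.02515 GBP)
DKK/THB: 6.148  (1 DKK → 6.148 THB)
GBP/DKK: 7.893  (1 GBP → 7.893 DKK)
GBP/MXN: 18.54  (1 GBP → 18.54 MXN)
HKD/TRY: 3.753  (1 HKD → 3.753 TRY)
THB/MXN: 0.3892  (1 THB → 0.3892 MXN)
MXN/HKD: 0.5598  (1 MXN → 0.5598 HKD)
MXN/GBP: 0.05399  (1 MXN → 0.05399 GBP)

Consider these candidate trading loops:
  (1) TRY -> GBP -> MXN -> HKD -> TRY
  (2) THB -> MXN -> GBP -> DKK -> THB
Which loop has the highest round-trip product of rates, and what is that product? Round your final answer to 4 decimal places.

(1) 0.02515 × 18.54 × 0.5598 × 3.753 = 0.97962
(2) 0.3892 × 0.05399 × 7.893 × 6.148 = 1.01968
Highest is cycle (2) at 1.0197 (>1, arbitrage).

1.0197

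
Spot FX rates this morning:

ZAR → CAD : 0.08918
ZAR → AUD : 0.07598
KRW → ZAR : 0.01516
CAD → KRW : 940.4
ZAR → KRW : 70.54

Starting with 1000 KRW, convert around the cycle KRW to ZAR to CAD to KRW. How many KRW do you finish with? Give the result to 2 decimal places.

1271.39

1000 KRW × 0.01516 = 15.16 ZAR
15.16 ZAR × 0.08918 = 1.3519688 CAD
1.3519688 CAD × 940.4 = 1271.39145952 KRW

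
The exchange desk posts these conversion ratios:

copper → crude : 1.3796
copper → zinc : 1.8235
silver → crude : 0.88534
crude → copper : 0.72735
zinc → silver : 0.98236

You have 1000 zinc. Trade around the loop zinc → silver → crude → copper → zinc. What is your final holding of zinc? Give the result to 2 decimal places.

1000 zinc × 0.98236 = 982.36 silver
982.36 silver × 0.88534 = 869.7226024 crude
869.7226024 crude × 0.72735 = 632.59273485564 copper
632.59273485564 copper × 1.8235 = 1153.53285200925954 zinc

1153.53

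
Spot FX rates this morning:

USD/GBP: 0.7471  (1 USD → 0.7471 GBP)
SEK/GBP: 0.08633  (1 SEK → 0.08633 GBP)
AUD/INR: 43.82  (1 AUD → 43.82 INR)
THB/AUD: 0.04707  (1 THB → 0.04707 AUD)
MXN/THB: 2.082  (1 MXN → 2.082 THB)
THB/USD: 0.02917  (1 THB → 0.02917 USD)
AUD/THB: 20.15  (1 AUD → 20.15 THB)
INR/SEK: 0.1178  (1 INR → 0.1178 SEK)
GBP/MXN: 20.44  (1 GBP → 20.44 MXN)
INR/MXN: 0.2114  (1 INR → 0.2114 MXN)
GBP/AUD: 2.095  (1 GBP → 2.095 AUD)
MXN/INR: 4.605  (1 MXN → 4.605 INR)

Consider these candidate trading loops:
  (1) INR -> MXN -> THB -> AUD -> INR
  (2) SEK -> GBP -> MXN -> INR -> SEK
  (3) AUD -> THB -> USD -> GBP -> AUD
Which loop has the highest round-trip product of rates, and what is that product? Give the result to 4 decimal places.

(1) 0.2114 × 2.082 × 0.04707 × 43.82 = 0.90783
(2) 0.08633 × 20.44 × 4.605 × 0.1178 = 0.95723
(3) 20.15 × 0.02917 × 0.7471 × 2.095 = 0.91997
Highest is cycle (2) at 0.9572 (≤1, no arbitrage).

0.9572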